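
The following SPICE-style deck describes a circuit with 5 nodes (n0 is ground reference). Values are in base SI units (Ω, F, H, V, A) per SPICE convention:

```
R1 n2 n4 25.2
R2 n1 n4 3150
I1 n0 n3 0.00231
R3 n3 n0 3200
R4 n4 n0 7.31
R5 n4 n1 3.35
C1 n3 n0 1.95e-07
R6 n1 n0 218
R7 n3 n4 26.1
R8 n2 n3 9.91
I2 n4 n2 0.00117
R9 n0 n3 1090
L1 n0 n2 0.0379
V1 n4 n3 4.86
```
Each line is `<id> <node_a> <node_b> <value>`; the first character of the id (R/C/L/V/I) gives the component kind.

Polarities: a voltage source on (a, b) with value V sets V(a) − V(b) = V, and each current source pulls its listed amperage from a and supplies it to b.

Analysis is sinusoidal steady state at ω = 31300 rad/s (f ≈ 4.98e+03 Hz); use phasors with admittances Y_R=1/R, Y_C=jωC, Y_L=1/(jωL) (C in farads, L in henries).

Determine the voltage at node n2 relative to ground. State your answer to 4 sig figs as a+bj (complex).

-3.416+0.1646j V

Element admittances at ω=31300 rad/s:
  Y(R1) = 0.03968+0.000j S between n2,n4
  Y(R2) = 0.0003175+0.000j S between n1,n4
  I1: injects 0.00231 A into n3 (from n0)
  Y(R3) = 0.0003125+0.000j S between n3,n0
  Y(R4) = 0.1368+0.000j S between n4,n0
  Y(R5) = 0.2985+0.000j S between n4,n1
  Y(C1) = 0.000+0.006104j S between n3,n0
  Y(R6) = 0.004587+0.000j S between n1,n0
  Y(R7) = 0.03831+0.000j S between n3,n4
  Y(R8) = 0.1009+0.000j S between n2,n3
  I2: injects 0.00117 A into n2 (from n4)
  Y(R9) = 0.0009174+0.000j S between n0,n3
  Y(L1) = 0.000-0.0008430j S between n0,n2
  V1: constraint V(n4)−V(n3) = 4.86
Assemble and solve the 5×5 MNA system:
  V(n1)=0.06411+0.1823j  V(n2)=-3.416+0.1646j  V(n3)=-4.795+0.1851j  V(n4)=0.06509+0.1851j
  i(V1)=-0.3347-0.02697j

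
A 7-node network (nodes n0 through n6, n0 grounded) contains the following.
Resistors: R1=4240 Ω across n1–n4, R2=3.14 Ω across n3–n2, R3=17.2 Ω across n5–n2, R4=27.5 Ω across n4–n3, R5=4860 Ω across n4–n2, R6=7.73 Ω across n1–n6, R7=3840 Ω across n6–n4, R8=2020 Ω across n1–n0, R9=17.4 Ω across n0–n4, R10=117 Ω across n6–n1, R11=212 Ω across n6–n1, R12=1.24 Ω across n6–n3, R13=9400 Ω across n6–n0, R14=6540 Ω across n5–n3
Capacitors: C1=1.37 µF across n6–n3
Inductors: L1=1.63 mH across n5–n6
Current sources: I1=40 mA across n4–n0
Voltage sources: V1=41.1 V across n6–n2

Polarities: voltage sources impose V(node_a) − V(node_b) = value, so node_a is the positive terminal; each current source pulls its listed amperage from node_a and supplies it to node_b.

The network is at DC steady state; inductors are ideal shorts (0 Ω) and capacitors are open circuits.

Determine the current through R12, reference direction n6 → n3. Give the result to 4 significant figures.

MNA unknowns: 6 node voltages V₁..V_6 plus 2 source currents (L1, V1)
R1: Y=0.0002358 on G[1,4]
R2: Y=0.3185 on G[3,2]
R3: Y=0.05814 on G[5,2]
R4: Y=0.03636 on G[4,3]
R5: Y=0.0002058 on G[4,2]
C1: Y=0.000 on G[6,3]
R6: Y=0.1294 on G[1,6]
R7: Y=0.0002604 on G[6,4]
R8: Y=0.0004950 on G[1,0]
R9: Y=0.05747 on G[0,4]
R10: Y=0.008547 on G[6,1]
R11: Y=0.004717 on G[6,1]
L1: row V5−V6=0, i_L1 at 5,6
I1: z[4]−=0.04, z[0]+=0.04
R12: Y=0.8065 on G[6,3]
R13: Y=0.0001064 on G[6,0]
R14: Y=0.0001529 on G[5,3]
V1: row V6−V2=41.1, i_V1 at 6,2
solve → V1=10.60, V2=-30.44, V3=-0.9710, V4=-0.8071, V5=10.66, V6=10.66
aux → i_L1=-2.391, i_V1=-11.78

9.378 A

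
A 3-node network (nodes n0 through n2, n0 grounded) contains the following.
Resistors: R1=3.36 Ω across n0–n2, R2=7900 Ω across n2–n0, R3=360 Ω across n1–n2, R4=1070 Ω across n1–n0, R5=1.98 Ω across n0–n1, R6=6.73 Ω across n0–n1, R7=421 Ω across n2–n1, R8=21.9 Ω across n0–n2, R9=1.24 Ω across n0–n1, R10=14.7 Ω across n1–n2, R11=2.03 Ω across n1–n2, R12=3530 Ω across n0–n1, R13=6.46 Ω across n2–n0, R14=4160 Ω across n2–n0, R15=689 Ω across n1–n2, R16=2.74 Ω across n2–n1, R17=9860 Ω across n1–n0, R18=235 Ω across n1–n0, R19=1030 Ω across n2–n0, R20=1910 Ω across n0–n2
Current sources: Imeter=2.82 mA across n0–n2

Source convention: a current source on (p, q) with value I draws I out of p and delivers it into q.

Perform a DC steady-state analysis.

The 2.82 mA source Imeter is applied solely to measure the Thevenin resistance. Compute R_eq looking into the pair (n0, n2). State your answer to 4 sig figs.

Apply KCL at each of the 2 non-ground nodes and solve the resulting linear system.
Node n1: branches {R3, R4, R5, R6, R7, R9, R10, R11, R12, R15, R16, R17, R18} → V_1 = 0.001025
Node n2: branches {R1, R2, R3, R7, R8, R10, R11, R13, R14, R15, R16, R19, R20, Imeter} → V_2 = 0.002636

R_eq = 0.9348 Ω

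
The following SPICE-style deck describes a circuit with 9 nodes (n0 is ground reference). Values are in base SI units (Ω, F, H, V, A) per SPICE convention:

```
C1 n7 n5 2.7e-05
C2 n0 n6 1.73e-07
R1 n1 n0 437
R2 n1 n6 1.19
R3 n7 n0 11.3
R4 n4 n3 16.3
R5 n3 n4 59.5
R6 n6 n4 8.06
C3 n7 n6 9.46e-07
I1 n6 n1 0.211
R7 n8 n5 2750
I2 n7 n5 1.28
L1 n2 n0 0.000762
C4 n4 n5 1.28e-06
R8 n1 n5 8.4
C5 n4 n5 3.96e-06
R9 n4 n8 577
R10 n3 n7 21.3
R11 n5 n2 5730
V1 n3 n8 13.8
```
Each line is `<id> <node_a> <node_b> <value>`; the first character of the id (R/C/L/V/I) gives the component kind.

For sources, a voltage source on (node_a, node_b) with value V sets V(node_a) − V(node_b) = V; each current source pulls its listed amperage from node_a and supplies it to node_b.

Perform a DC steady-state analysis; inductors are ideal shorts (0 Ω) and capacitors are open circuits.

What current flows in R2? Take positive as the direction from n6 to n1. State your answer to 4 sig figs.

-1.353 A

MNA unknowns: 8 node voltages V₁..V_8 plus 2 source currents (L1, V1)
C1: Y=0.000 on G[7,5]
C2: Y=0.000 on G[0,6]
R1: Y=0.002288 on G[1,0]
R2: Y=0.8403 on G[1,6]
R3: Y=0.08850 on G[7,0]
R4: Y=0.06135 on G[4,3]
R5: Y=0.01681 on G[3,4]
R6: Y=0.1241 on G[6,4]
C3: Y=0.000 on G[7,6]
I1: z[6]−=0.211, z[1]+=0.211
R7: Y=0.0003636 on G[8,5]
I2: z[7]−=1.28, z[5]+=1.28
L1: row V2−V0=0, i_L1 at 2,0
C4: Y=0.000 on G[4,5]
R8: Y=0.1190 on G[1,5]
C5: Y=0.000 on G[4,5]
R9: Y=0.001733 on G[4,8]
R10: Y=0.04695 on G[3,7]
R11: Y=0.0001745 on G[5,2]
V1: row V3−V8=13.8, i_V1 at 3,8
solve → V1=48.14, V2=0.000, V3=23.34, V4=37.33, V5=58.66, V6=46.53, V7=-1.361, V8=9.539
aux → i_L1=0.01024, i_V1=-0.06603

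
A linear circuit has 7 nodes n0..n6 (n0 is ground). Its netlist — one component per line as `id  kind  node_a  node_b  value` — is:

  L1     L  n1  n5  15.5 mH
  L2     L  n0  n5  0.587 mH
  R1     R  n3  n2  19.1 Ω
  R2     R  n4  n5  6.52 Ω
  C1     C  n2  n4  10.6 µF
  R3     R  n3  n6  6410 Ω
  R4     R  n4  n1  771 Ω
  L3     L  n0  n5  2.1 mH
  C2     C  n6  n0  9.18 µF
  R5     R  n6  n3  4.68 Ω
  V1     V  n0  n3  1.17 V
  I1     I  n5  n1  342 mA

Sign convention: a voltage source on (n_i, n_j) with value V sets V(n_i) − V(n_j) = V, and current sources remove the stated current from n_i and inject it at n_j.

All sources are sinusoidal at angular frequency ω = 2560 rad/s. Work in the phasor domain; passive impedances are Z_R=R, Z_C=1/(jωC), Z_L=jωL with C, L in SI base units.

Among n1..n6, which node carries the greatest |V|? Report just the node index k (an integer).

1

Element admittances at ω=2560 rad/s:
  Y(L1) = 0.000-0.02520j S between n1,n5
  Y(L2) = 0.000-0.6655j S between n0,n5
  Y(R1) = 0.05236+0.000j S between n3,n2
  Y(R2) = 0.1534+0.000j S between n4,n5
  Y(C1) = 0.000+0.02714j S between n2,n4
  Y(R3) = 0.0001560+0.000j S between n3,n6
  Y(R4) = 0.001297+0.000j S between n4,n1
  Y(L3) = 0.000-0.1860j S between n0,n5
  Y(C2) = 0.000+0.02350j S between n6,n0
  Y(R5) = 0.2137+0.000j S between n6,n3
  V1: constraint V(n0)−V(n3) = 1.17
  I1: injects 0.342 A into n1 (from n5)
Assemble and solve the 7×7 MNA system:
  V(n1)=0.7256+13.51j  V(n2)=-0.9121+0.4447j  V(n3)=-1.170+0.000j  V(n4)=-0.05410-0.05292j  V(n5)=0.02734-0.01586j  V(n6)=-1.156+0.1271j
  i(V1)=-0.01649-0.05045j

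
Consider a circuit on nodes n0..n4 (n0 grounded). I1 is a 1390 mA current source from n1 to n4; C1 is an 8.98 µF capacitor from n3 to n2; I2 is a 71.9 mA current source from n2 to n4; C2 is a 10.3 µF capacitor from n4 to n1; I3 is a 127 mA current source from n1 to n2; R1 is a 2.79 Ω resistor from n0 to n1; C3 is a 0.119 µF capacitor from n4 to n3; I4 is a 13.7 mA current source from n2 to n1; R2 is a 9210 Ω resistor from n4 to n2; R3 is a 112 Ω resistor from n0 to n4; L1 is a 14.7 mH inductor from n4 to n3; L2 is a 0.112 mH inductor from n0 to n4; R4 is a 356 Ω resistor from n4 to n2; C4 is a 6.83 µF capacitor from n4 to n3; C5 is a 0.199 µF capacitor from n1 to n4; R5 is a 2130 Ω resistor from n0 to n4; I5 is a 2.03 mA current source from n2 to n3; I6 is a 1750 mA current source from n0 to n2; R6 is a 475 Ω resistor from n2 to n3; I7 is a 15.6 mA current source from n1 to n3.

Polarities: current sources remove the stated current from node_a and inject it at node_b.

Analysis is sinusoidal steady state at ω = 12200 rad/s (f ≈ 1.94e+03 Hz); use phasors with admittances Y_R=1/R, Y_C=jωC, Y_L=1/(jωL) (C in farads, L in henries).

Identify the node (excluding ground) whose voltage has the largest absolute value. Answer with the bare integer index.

MNA unknowns: 4 node voltages V₁..V_4
I1: z[1]−=1.39, z[4]+=1.39
C1: Y=0.000+0.1096j on G[3,2]
I2: z[2]−=0.0719, z[4]+=0.0719
C2: Y=0.000+0.1257j on G[4,1]
I3: z[1]−=0.127, z[2]+=0.127
R1: Y=0.3584+0.000j on G[0,1]
C3: Y=0.000+0.001452j on G[4,3]
I4: z[2]−=0.0137, z[1]+=0.0137
R2: Y=0.0001086+0.000j on G[4,2]
R3: Y=0.008929+0.000j on G[0,4]
L1: Y=0.000-0.005576j on G[4,3]
L2: Y=0.000-0.7319j on G[0,4]
R4: Y=0.002809+0.000j on G[4,2]
C4: Y=0.000+0.08333j on G[4,3]
C5: Y=0.000+0.002428j on G[1,4]
R5: Y=0.0004695+0.000j on G[0,4]
I5: z[2]−=0.00203, z[3]+=0.00203
I6: z[0]−=1.75, z[2]+=1.75
R6: Y=0.002105+0.000j on G[2,3]
I7: z[1]−=0.0156, z[3]+=0.0156
solve → V1=-5.182+2.272j, V2=3.960-34.03j, V3=2.610-17.80j, V4=1.176+4.914j

2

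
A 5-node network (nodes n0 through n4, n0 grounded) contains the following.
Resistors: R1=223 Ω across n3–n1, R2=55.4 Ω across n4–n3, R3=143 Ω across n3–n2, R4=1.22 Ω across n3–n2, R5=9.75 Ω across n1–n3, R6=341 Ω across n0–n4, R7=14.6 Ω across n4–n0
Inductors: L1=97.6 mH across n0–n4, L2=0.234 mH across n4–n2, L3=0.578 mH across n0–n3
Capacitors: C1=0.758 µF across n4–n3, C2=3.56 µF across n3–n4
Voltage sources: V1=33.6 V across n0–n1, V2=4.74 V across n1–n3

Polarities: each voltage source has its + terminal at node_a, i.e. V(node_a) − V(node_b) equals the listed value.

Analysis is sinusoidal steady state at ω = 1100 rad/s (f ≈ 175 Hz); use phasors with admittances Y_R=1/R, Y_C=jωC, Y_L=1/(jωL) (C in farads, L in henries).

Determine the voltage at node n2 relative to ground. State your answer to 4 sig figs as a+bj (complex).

-35.36-0.4364j V

MNA unknowns: 4 node voltages V₁..V_4 plus 2 source currents (V1, V2)
R1: Y=0.004484+0.000j on G[3,1]
R2: Y=0.01805+0.000j on G[4,3]
R3: Y=0.006993+0.000j on G[3,2]
L1: Y=0.000-0.009314j on G[0,4]
C1: Y=0.000+0.0008338j on G[4,3]
C2: Y=0.000+0.003916j on G[3,4]
R4: Y=0.8197+0.000j on G[3,2]
R5: Y=0.1026+0.000j on G[1,3]
R6: Y=0.002933+0.000j on G[0,4]
R7: Y=0.06849+0.000j on G[4,0]
L2: Y=0.000-3.885j on G[4,2]
L3: Y=0.000-1.573j on G[0,3]
V1: row V0−V1=33.6, i_V1 at 0,1
V2: row V1−V3=4.74, i_V2 at 1,3
solve → V1=-33.60+0.000j, V2=-35.36-0.4364j, V3=-38.34+0.000j, V4=-35.27+0.1975j
aux → i_V1=-2.517+60.64j, i_V2=-3.025+60.64j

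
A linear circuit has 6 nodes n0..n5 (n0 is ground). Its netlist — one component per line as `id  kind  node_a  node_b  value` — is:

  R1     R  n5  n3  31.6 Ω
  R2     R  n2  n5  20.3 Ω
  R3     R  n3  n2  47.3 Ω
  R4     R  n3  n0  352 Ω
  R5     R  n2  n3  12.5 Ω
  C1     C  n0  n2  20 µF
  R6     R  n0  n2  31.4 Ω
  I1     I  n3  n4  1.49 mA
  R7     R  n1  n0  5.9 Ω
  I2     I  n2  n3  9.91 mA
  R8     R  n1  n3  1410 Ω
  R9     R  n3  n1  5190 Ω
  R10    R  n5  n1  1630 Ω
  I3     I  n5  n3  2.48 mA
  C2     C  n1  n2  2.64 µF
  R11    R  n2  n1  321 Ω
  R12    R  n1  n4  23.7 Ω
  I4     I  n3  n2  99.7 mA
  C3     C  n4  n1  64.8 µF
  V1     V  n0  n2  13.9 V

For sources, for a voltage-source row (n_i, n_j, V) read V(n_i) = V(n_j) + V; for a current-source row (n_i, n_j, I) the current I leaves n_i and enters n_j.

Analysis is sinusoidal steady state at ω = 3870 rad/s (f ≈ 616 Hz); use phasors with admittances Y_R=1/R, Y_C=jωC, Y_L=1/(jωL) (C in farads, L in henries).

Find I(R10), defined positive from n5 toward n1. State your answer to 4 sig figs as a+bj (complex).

MNA unknowns: 5 node voltages V₁..V_5 plus 1 source current (V1)
R1: Y=0.03165+0.000j on G[5,3]
R2: Y=0.04926+0.000j on G[2,5]
R3: Y=0.02114+0.000j on G[3,2]
R4: Y=0.002841+0.000j on G[3,0]
R5: Y=0.08000+0.000j on G[2,3]
C1: Y=0.000+0.07740j on G[0,2]
R6: Y=0.03185+0.000j on G[0,2]
I1: z[3]−=0.00149, z[4]+=0.00149
R7: Y=0.1695+0.000j on G[1,0]
I2: z[2]−=0.00991, z[3]+=0.00991
R8: Y=0.0007092+0.000j on G[1,3]
R9: Y=0.0001927+0.000j on G[3,1]
R10: Y=0.0006135+0.000j on G[5,1]
I3: z[5]−=0.00248, z[3]+=0.00248
C2: Y=0.000+0.01022j on G[1,2]
R11: Y=0.003115+0.000j on G[2,1]
R12: Y=0.04219+0.000j on G[1,4]
I4: z[3]−=0.0997, z[2]+=0.0997
C3: Y=0.000+0.2508j on G[4,1]
V1: row V0−V2=13.9, i_V1 at 0,2
solve → V1=-0.4091-0.7917j, V2=-13.90+0.000j, V3=-14.18-0.007264j, V4=-0.4082-0.7974j, V5=-13.94-0.008778j
aux → i_V1=-0.5523-1.210j

-0.008300+0.0004803j A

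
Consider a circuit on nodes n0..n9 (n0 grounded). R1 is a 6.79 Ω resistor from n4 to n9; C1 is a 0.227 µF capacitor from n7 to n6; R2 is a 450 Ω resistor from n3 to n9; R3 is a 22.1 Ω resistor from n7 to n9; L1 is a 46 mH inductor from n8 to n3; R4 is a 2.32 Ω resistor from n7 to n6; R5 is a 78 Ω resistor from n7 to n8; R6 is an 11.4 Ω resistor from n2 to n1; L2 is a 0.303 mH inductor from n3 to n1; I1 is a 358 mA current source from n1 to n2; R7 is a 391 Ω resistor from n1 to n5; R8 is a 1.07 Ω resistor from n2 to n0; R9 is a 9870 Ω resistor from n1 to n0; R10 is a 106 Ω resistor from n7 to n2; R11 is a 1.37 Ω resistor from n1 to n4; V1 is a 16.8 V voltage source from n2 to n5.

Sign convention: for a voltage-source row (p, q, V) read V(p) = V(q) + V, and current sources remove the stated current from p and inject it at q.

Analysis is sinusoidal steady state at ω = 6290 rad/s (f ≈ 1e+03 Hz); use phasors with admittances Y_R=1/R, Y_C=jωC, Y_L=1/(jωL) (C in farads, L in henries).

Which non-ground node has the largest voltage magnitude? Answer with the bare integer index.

5

Element admittances at ω=6290 rad/s:
  Y(R1) = 0.1473+0.000j S between n4,n9
  Y(C1) = 0.000+0.001428j S between n7,n6
  Y(R2) = 0.002222+0.000j S between n3,n9
  Y(R3) = 0.04525+0.000j S between n7,n9
  Y(L1) = 0.000-0.003456j S between n8,n3
  Y(R4) = 0.4310+0.000j S between n7,n6
  Y(R5) = 0.01282+0.000j S between n7,n8
  Y(R6) = 0.08772+0.000j S between n2,n1
  Y(L2) = 0.000-0.5247j S between n3,n1
  I1: injects 0.358 A into n2 (from n1)
  Y(R7) = 0.002558+0.000j S between n1,n5
  Y(R8) = 0.9346+0.000j S between n2,n0
  Y(R9) = 0.0001013+0.000j S between n1,n0
  Y(R10) = 0.009434+0.000j S between n7,n2
  Y(R11) = 0.7299+0.000j S between n1,n4
  V1: constraint V(n2)−V(n5) = 16.8
Assemble and solve the 10×10 MNA system:
  V(n1)=-4.100-0.006292j  V(n2)=0.0004445+6.822e-07j  V(n3)=-4.095-0.003470j  V(n4)=-4.061-0.003311j  V(n5)=-16.80+6.822e-07j  V(n6)=-3.216+0.06029j  V(n7)=-3.216+0.06029j  V(n8)=-3.291+0.2770j  V(n9)=-3.865+0.01146j
  i(V1)=-0.03248+1.609e-05j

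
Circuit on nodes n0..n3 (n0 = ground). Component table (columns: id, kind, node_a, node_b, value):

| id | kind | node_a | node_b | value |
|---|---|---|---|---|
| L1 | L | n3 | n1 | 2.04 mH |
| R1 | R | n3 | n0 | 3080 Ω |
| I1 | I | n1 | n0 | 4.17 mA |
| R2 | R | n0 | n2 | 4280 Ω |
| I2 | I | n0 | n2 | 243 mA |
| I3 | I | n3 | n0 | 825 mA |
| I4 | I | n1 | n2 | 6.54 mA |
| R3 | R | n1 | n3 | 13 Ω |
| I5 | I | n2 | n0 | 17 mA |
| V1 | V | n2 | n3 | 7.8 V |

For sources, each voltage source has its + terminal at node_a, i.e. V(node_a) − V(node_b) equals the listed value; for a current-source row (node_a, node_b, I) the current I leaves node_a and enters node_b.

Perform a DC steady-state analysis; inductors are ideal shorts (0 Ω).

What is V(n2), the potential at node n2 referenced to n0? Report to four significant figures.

-1076 V

Element admittances at DC:
  L1: short n3↔n1 (DC inductor)
  Y(R1) = 0.0003247 S between n3,n0
  I1: injects 0.00417 A into n0 (from n1)
  Y(R2) = 0.0002336 S between n0,n2
  I2: injects 0.243 A into n2 (from n0)
  I3: injects 0.825 A into n0 (from n3)
  I4: injects 0.00654 A into n2 (from n1)
  Y(R3) = 0.07692 S between n1,n3
  I5: injects 0.017 A into n0 (from n2)
  V1: constraint V(n2)−V(n3) = 7.8
Assemble and solve the 5×5 MNA system:
  V(n1)=-1084  V(n2)=-1076  V(n3)=-1084
  i(L1)=0.01071  i(V1)=0.4839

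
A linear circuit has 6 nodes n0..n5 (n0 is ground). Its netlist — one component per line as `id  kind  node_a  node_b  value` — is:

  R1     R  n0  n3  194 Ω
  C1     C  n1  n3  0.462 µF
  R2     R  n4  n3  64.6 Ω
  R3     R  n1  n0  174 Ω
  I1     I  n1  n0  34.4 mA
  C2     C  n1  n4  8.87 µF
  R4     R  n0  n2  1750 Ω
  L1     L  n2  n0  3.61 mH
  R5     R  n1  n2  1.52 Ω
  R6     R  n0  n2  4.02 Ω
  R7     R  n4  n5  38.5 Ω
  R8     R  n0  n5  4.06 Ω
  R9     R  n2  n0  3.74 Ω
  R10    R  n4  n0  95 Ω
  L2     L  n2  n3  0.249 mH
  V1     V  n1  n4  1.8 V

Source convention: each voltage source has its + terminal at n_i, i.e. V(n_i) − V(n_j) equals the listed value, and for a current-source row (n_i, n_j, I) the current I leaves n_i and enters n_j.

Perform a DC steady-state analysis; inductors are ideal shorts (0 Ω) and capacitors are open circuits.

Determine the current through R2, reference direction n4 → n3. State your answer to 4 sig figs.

-0.02668 A

Apply KCL at each of the 5 non-ground nodes and solve the resulting linear system.
Node n1: branches {C1, R3, I1, C2, R5, V1} → V_1 = 0.07671
Node n2: branches {R4, L1, R5, R6, R9, L2} → V_2 = 0.000
Node n3: branches {R1, C1, R2, L2} → V_3 = 0.000
Node n4: branches {R2, C2, R7, R10, V1} → V_4 = -1.723
Node n5: branches {R7, R8} → V_5 = -0.1644
Source currents: i(L1)=0.02379, i(L2)=0.02668, i(V1)=-0.08531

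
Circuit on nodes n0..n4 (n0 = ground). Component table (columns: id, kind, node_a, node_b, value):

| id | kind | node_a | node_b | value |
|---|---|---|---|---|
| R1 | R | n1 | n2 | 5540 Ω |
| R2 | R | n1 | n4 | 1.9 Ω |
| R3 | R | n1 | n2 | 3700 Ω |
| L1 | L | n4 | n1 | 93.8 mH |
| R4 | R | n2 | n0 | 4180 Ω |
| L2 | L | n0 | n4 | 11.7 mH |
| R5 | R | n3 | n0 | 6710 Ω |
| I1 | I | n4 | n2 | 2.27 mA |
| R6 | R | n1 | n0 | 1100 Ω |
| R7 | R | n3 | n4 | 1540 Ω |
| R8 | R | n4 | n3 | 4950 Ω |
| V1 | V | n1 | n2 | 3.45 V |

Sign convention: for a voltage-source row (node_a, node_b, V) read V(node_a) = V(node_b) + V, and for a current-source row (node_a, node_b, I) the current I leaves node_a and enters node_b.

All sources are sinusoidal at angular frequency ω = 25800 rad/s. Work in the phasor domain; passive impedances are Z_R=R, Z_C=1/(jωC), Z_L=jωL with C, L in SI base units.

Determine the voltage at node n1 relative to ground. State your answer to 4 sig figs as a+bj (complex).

0.08841+0.2149j V

Apply KCL at each of the 4 non-ground nodes and solve the resulting linear system.
Node n1: branches {R1, R2, R3, L1, R6, V1} → V_1 = 0.08841+0.2149j
Node n2: branches {R1, R3, R4, I1, V1} → V_2 = -3.362+0.2149j
Node n3: branches {R5, R7, R8} → V_3 = 0.07040+0.1833j
Node n4: branches {R2, L1, L2, I1, R7, R8} → V_4 = 0.08272+0.2153j
Source currents: i(V1)=-0.004629+5.140e-05j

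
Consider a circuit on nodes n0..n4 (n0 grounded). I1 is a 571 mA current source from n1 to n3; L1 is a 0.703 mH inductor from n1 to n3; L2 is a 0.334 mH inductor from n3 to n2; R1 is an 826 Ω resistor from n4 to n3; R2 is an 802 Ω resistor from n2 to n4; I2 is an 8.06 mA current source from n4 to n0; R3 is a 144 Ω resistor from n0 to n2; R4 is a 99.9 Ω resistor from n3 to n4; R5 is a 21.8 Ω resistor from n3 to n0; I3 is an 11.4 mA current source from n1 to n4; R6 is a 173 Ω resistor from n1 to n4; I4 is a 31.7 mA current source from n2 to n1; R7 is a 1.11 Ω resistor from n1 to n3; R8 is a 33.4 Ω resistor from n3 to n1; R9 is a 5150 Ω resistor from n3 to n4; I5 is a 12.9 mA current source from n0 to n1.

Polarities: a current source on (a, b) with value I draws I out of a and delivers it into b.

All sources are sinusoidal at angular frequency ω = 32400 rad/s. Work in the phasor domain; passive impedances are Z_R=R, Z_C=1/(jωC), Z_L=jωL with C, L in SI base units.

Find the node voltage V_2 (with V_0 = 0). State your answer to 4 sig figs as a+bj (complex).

Apply KCL at each of the 4 non-ground nodes and solve the resulting linear system.
Node n1: branches {I1, L1, I3, R6, I4, R7, R8, I5} → V_1 = -0.4777+0.01868j
Node n2: branches {L2, R2, R3, I4} → V_2 = 0.06822-0.3021j
Node n3: branches {I1, L1, L2, R1, R4, R5, R7, R8, R9} → V_3 = 0.09518+0.04573j
Node n4: branches {R1, R2, I2, R4, I3, R6, R9} → V_4 = 0.09490+0.01374j

0.06822-0.3021j V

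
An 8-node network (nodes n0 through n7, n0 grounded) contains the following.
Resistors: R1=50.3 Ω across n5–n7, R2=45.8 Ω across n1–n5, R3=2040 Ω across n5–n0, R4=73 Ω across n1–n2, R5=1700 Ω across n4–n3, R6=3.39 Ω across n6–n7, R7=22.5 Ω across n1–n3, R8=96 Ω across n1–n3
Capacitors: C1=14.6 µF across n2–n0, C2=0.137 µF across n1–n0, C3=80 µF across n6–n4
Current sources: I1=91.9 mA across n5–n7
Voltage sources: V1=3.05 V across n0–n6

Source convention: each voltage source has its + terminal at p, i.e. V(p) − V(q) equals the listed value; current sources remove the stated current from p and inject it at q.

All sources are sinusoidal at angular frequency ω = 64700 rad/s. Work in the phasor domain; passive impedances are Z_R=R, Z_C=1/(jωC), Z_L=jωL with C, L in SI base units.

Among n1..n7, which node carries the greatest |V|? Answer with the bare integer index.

5

Element admittances at ω=64700 rad/s:
  Y(R1) = 0.01988+0.000j S between n5,n7
  Y(R2) = 0.02183+0.000j S between n1,n5
  Y(R3) = 0.0004902+0.000j S between n5,n0
  Y(C1) = 0.000+0.9446j S between n2,n0
  Y(R4) = 0.01370+0.000j S between n1,n2
  Y(R5) = 0.0005882+0.000j S between n4,n3
  Y(R6) = 0.2950+0.000j S between n6,n7
  Y(C2) = 0.000+0.008864j S between n1,n0
  Y(R7) = 0.04444+0.000j S between n1,n3
  Y(R8) = 0.01042+0.000j S between n1,n3
  Y(C3) = 0.000+5.176j S between n6,n4
  I1: injects 0.0919 A into n7 (from n5)
  V1: constraint V(n0)−V(n6) = 3.05
Assemble and solve the 8×8 MNA system:
  V(n1)=-2.802+1.038j  V(n2)=0.01446+0.04084j  V(n3)=-2.805+1.027j  V(n4)=-3.050-2.787e-05j  V(n5)=-4.984+0.5533j  V(n6)=-3.050+0.000j  V(n7)=-2.880+0.03494j
  i(V1)=-0.05022-0.01091j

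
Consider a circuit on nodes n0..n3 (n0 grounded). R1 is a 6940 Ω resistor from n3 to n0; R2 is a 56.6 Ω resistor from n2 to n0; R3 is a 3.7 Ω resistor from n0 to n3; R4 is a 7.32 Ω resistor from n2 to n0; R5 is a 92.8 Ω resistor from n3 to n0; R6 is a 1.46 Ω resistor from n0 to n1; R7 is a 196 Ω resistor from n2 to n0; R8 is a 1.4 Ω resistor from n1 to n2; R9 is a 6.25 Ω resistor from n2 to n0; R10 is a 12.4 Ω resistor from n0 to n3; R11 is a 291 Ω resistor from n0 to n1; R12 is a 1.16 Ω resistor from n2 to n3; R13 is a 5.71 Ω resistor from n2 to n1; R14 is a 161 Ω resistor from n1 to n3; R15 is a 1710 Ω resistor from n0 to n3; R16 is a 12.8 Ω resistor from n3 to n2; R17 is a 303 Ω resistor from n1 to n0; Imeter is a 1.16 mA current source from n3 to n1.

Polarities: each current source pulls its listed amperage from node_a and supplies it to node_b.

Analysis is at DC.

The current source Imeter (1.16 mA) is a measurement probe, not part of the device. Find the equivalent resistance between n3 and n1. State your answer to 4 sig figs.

R_eq = 1.414 Ω

Apply KCL at each of the 3 non-ground nodes and solve the resulting linear system.
Node n1: branches {R6, R8, R11, R13, R14, R17, Imeter} → V_1 = 0.0006211
Node n2: branches {R2, R4, R7, R8, R9, R12, R13, R16} → V_2 = -0.0001887
Node n3: branches {R1, R3, R5, R10, R12, R14, R15, R16, Imeter} → V_3 = -0.001019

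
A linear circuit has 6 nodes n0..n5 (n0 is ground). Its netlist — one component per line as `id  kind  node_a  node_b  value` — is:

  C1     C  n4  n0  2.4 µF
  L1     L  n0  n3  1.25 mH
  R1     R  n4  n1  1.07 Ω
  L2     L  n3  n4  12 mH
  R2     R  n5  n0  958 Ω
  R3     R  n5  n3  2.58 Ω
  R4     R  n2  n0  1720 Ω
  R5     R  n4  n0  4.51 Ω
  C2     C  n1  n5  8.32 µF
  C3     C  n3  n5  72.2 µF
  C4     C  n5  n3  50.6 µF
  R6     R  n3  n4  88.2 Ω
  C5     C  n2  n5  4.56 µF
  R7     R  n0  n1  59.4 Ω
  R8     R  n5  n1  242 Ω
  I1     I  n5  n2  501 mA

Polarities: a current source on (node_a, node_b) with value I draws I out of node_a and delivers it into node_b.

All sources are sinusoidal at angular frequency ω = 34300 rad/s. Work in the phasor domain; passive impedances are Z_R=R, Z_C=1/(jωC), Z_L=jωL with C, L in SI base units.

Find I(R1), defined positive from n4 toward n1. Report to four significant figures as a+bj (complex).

MNA unknowns: 5 node voltages V₁..V_5
C1: Y=0.000+0.08232j on G[4,0]
L1: Y=0.000-0.02332j on G[0,3]
R1: Y=0.9346+0.000j on G[4,1]
L2: Y=0.000-0.002430j on G[3,4]
R2: Y=0.001044+0.000j on G[5,0]
R3: Y=0.3876+0.000j on G[5,3]
R4: Y=0.0005814+0.000j on G[2,0]
R5: Y=0.2217+0.000j on G[4,0]
C2: Y=0.000+0.2854j on G[1,5]
C3: Y=0.000+2.476j on G[3,5]
C4: Y=0.000+1.736j on G[5,3]
R6: Y=0.01134+0.000j on G[3,4]
C5: Y=0.000+0.1564j on G[2,5]
R7: Y=0.01684+0.000j on G[0,1]
R8: Y=0.004132+0.000j on G[5,1]
I1: z[5]−=0.501, z[2]+=0.501
solve → V1=0.001136+0.009833j, V2=0.02003-3.192j, V3=0.008200+0.01131j, V4=0.001550+0.007857j, V5=0.008167+0.01122j

0.0003868-0.001847j A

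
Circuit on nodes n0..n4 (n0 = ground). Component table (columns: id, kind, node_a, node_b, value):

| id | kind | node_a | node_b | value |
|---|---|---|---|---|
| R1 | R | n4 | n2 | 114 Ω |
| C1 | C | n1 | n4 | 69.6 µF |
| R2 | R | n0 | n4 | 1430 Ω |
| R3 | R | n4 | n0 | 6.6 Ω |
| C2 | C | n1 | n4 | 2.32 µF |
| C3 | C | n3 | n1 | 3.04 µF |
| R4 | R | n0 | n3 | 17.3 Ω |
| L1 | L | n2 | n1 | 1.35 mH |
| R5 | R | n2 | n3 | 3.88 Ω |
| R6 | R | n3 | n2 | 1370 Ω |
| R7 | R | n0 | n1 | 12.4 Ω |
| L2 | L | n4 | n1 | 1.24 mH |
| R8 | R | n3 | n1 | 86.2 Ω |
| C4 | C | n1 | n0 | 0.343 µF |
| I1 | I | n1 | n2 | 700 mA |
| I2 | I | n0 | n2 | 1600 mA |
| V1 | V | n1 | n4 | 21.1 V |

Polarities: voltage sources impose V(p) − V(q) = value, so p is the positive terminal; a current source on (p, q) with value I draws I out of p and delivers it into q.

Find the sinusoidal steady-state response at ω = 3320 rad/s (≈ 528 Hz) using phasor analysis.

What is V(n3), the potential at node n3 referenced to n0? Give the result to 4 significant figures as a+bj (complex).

Apply KCL at each of the 4 non-ground nodes and solve the resulting linear system.
Node n1: branches {C1, C2, C3, L1, R7, L2, R8, C4, I1, V1} → V_1 = 16.90-1.023j
Node n2: branches {R1, L1, R5, R6, I1, I2} → V_2 = 18.28+4.784j
Node n3: branches {C3, R4, R5, R6, R8} → V_3 = 15.15+3.788j
Node n4: branches {R1, C1, R2, R3, C2, L2, V1} → V_4 = -4.203-1.023j
Source currents: i(V1)=-0.8370-0.1195j

15.15+3.788j V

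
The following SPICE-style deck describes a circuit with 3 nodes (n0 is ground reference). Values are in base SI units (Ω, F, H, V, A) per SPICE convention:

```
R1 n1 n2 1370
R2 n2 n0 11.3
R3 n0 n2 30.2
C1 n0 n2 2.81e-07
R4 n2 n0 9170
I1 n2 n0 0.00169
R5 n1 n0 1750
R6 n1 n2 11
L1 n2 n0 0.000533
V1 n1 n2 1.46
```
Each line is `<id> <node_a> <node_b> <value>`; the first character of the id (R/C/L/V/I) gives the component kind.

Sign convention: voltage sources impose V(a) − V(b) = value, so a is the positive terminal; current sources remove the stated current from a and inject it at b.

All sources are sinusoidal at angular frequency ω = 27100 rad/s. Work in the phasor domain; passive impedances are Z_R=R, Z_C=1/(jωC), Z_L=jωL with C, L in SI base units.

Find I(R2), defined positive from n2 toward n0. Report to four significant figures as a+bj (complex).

Element admittances at ω=27100 rad/s:
  Y(R1) = 0.0007299+0.000j S between n1,n2
  Y(R2) = 0.08850+0.000j S between n2,n0
  Y(R3) = 0.03311+0.000j S between n0,n2
  Y(C1) = 0.000+0.007615j S between n0,n2
  Y(R4) = 0.0001091+0.000j S between n2,n0
  I1: injects 0.00169 A into n0 (from n2)
  Y(R5) = 0.0005714+0.000j S between n1,n0
  Y(R6) = 0.09091+0.000j S between n1,n2
  Y(L1) = 0.000-0.06923j S between n2,n0
  V1: constraint V(n1)−V(n2) = 1.46
Assemble and solve the 3×3 MNA system:
  V(n1)=1.444-0.008295j  V(n2)=-0.01646-0.008295j
  i(V1)=-0.1346+4.740e-06j

-0.001457-0.0007341j A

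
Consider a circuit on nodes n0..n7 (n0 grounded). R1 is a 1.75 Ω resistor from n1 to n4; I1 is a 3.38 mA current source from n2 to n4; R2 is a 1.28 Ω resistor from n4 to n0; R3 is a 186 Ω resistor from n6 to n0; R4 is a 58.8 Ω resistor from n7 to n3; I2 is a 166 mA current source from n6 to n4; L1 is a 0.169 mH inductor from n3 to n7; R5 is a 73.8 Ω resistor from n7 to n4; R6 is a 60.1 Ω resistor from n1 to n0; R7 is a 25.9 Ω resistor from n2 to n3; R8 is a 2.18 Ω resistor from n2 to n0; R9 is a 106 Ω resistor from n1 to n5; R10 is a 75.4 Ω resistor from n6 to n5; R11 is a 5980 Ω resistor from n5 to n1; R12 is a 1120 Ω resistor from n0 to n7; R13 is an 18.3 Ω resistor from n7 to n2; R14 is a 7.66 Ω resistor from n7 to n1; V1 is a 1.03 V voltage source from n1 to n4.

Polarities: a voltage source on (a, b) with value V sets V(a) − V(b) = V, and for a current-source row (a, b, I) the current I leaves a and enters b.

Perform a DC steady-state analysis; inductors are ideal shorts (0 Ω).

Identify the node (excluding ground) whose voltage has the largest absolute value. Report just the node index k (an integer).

6

MNA unknowns: 7 node voltages V₁..V_7 plus 2 source currents (L1, V1)
R1: Y=0.5714 on G[1,4]
I1: z[2]−=0.00338, z[4]+=0.00338
R2: Y=0.7812 on G[4,0]
R3: Y=0.005376 on G[6,0]
R4: Y=0.01701 on G[7,3]
I2: z[6]−=0.166, z[4]+=0.166
L1: row V3−V7=0, i_L1 at 3,7
R5: Y=0.01355 on G[7,4]
R6: Y=0.01664 on G[1,0]
R7: Y=0.03861 on G[2,3]
R8: Y=0.4587 on G[2,0]
R9: Y=0.009434 on G[1,5]
R10: Y=0.01326 on G[6,5]
R11: Y=0.0001672 on G[5,1]
R12: Y=0.0008929 on G[0,7]
R13: Y=0.05464 on G[7,2]
R14: Y=0.1305 on G[7,1]
V1: row V1−V4=1.03, i_V1 at 1,4
solve → V1=1.050, V2=0.09776, V3=0.6149, V4=0.02022, V5=-8.046, V6=-14.63, V7=0.6149
aux → i_L1=-0.01997, i_V1=-0.7502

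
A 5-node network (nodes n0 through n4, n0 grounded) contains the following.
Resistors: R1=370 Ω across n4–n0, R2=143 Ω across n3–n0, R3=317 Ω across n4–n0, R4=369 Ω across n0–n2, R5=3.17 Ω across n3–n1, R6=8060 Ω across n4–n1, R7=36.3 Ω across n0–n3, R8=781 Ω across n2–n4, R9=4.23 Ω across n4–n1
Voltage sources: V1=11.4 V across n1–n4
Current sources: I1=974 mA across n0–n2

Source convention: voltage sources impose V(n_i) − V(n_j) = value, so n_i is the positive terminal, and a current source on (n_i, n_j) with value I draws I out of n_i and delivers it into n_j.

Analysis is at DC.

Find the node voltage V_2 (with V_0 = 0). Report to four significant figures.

243.7 V

Apply KCL at each of the 4 non-ground nodes and solve the resulting linear system.
Node n1: branches {R5, R6, R9, V1} → V_1 = 10.28
Node n2: branches {R4, R8, I1} → V_2 = 243.7
Node n3: branches {R2, R5, R7} → V_3 = 9.266
Node n4: branches {R1, R3, R6, R8, R9, V1} → V_4 = -1.119
Source currents: i(V1)=-3.017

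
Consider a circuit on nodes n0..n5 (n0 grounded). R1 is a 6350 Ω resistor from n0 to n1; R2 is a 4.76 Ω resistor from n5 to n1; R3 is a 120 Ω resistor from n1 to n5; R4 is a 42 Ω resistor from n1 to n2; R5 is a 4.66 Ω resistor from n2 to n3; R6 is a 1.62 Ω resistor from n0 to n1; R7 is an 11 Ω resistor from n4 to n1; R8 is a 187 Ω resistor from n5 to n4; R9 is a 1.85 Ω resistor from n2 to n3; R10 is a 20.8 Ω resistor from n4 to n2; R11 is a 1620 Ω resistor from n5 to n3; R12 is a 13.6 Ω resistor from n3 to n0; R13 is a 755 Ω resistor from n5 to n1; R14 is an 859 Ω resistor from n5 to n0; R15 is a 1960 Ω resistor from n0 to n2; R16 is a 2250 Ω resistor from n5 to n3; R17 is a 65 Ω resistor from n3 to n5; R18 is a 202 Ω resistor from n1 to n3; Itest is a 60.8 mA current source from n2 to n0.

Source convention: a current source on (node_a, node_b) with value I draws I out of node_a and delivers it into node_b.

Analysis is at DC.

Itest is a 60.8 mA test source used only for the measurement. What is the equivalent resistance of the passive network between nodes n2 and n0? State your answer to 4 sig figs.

R_eq = 7.588 Ω

Apply KCL at each of the 5 non-ground nodes and solve the resulting linear system.
Node n1: branches {R1, R2, R3, R4, R6, R7, R13, R18} → V_1 = -0.04893
Node n2: branches {R4, R5, R9, R10, R15, Itest} → V_2 = -0.4613
Node n3: branches {R5, R9, R11, R12, R16, R17, R18} → V_3 = -0.4116
Node n4: branches {R7, R8, R10} → V_4 = -0.1873
Node n5: branches {R2, R3, R8, R11, R13, R14, R16, R17} → V_5 = -0.07632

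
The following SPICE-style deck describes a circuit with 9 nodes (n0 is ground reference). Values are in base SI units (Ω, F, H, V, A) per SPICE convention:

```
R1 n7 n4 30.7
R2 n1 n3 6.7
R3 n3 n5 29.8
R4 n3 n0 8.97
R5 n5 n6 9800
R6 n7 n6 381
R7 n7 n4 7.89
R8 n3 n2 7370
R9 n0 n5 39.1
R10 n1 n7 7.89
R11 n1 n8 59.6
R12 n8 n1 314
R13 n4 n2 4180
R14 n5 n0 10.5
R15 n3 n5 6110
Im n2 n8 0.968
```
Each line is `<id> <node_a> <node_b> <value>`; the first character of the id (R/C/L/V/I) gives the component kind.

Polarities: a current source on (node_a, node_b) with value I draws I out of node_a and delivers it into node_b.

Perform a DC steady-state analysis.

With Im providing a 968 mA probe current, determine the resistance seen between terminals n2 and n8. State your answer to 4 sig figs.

R_eq = 2724. Ω

Element admittances at DC:
  Y(R1) = 0.03257 S between n7,n4
  Y(R2) = 0.1493 S between n1,n3
  Y(R3) = 0.03356 S between n3,n5
  Y(R4) = 0.1115 S between n3,n0
  Y(R5) = 0.0001020 S between n5,n6
  Y(R6) = 0.002625 S between n7,n6
  Y(R7) = 0.1267 S between n7,n4
  Y(R8) = 0.0001357 S between n3,n2
  Y(R9) = 0.02558 S between n0,n5
  Y(R10) = 0.1267 S between n1,n7
  Y(R11) = 0.01678 S between n1,n8
  Y(R12) = 0.003185 S between n8,n1
  Y(R13) = 0.0002392 S between n4,n2
  Y(R14) = 0.09524 S between n5,n0
  Y(R15) = 0.0001637 S between n3,n5
  Im: injects 0.968 A into n8 (from n2)
Assemble and solve the 8×8 MNA system:
  V(n1)=2.354  V(n2)=-2586  V(n3)=0.001399  V(n4)=-6.387  V(n5)=-0.001291  V(n6)=-2.419  V(n7)=-2.513  V(n8)=50.84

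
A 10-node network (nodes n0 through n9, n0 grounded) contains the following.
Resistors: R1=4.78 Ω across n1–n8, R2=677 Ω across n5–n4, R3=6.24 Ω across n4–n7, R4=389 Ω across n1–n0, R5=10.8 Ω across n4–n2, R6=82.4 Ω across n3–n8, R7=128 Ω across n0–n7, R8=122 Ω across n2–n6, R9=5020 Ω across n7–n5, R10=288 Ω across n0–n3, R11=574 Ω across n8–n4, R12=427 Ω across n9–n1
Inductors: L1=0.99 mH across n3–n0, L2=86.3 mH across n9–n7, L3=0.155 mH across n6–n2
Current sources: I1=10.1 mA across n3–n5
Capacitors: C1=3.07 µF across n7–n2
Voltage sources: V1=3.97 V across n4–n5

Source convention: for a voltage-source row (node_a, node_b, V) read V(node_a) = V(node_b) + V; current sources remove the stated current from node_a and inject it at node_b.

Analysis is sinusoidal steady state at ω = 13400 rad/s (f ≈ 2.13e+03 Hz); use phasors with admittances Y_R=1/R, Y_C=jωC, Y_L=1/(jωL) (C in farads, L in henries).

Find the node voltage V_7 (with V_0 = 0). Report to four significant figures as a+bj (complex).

1.033+0.04741j V

Element admittances at ω=13400 rad/s:
  Y(R1) = 0.2092+0.000j S between n1,n8
  Y(R2) = 0.001477+0.000j S between n5,n4
  Y(R3) = 0.1603+0.000j S between n4,n7
  Y(R4) = 0.002571+0.000j S between n1,n0
  Y(R5) = 0.09259+0.000j S between n4,n2
  Y(L1) = 0.000-0.07538j S between n3,n0
  Y(R6) = 0.01214+0.000j S between n3,n8
  Y(R7) = 0.007812+0.000j S between n0,n7
  I1: injects 0.0101 A into n5 (from n3)
  Y(L2) = 0.000-0.0008647j S between n9,n7
  Y(L3) = 0.000-0.4815j S between n6,n2
  Y(R8) = 0.008197+0.000j S between n2,n6
  Y(R9) = 0.0001992+0.000j S between n7,n5
  Y(R10) = 0.003472+0.000j S between n0,n3
  Y(R11) = 0.001742+0.000j S between n8,n4
  Y(C1) = 0.000+0.04114j S between n7,n2
  Y(R12) = 0.002342+0.000j S between n9,n1
  V1: constraint V(n4)−V(n5) = 3.97
Assemble and solve the 10×10 MNA system:
  V(n1)=0.1347-0.1185j  V(n2)=1.071+0.01924j  V(n3)=-0.004259-0.1114j  V(n4)=1.083+0.03605j  V(n5)=-2.887+0.03605j  V(n6)=1.071+0.01924j  V(n7)=1.033+0.04741j  V(n8)=0.1346-0.1169j  V(n9)=0.2964-0.3904j
  i(V1)=-0.01674-2.263e-06j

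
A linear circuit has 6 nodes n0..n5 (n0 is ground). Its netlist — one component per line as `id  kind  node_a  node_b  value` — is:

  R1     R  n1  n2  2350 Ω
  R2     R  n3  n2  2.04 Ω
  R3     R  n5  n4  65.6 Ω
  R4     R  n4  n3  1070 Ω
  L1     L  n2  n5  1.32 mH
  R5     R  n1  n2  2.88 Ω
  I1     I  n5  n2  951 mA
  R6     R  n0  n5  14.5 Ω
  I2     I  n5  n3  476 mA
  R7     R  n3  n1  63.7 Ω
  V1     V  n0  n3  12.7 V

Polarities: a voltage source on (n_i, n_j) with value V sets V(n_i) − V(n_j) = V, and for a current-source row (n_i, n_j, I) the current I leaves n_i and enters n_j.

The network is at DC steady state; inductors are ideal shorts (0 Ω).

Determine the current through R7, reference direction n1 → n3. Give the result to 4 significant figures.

0.01044 A

Element admittances at DC:
  Y(R1) = 0.0004255 S between n1,n2
  Y(R2) = 0.4902 S between n3,n2
  Y(R3) = 0.01524 S between n5,n4
  Y(R4) = 0.0009346 S between n4,n3
  L1: short n2↔n5 (DC inductor)
  Y(R5) = 0.3472 S between n1,n2
  I1: injects 0.951 A into n2 (from n5)
  Y(R6) = 0.06897 S between n0,n5
  I2: injects 0.476 A into n3 (from n5)
  Y(R7) = 0.01570 S between n3,n1
  V1: constraint V(n0)−V(n3) = 12.7
Assemble and solve the 7×7 MNA system:
  V(n1)=-12.03  V(n2)=-12.00  V(n3)=-12.70  V(n4)=-12.04  V(n5)=-12.00
  i(L1)=0.5997  i(V1)=-0.8279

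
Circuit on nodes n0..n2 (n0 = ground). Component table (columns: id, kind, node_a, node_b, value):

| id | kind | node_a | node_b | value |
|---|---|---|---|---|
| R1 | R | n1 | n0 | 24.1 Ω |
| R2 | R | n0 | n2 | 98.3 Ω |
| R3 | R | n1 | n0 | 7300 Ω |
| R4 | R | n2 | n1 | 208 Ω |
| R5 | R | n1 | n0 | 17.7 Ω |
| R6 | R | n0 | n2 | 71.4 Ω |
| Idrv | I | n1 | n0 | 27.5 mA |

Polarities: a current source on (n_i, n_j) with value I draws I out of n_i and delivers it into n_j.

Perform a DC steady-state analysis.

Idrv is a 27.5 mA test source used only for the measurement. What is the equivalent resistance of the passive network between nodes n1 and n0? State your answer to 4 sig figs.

Element admittances at DC:
  Y(R1) = 0.04149 S between n1,n0
  Y(R2) = 0.01017 S between n0,n2
  Y(R3) = 0.0001370 S between n1,n0
  Y(R4) = 0.004808 S between n2,n1
  Y(R5) = 0.05650 S between n1,n0
  Y(R6) = 0.01401 S between n0,n2
  Idrv: injects 0.0275 A into n0 (from n1)
Assemble and solve the 2×2 MNA system:
  V(n1)=-0.2692  V(n2)=-0.04466

R_eq = 9.791 Ω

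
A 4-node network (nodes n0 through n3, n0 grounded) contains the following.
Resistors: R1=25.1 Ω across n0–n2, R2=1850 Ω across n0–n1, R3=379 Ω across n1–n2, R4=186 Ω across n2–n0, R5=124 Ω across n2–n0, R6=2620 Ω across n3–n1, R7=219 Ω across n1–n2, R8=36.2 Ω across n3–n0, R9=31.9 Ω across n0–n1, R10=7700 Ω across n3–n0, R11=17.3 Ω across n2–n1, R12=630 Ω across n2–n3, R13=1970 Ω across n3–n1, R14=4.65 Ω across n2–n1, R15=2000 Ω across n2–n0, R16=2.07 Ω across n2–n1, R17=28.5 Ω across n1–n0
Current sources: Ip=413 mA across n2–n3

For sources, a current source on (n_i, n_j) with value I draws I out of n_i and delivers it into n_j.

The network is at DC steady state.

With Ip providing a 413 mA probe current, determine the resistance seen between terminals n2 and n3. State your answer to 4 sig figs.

R_eq = 40.29 Ω

Element admittances at DC:
  Y(R1) = 0.03984 S between n0,n2
  Y(R2) = 0.0005405 S between n0,n1
  Y(R3) = 0.002639 S between n1,n2
  Y(R4) = 0.005376 S between n2,n0
  Y(R5) = 0.008065 S between n2,n0
  Y(R6) = 0.0003817 S between n3,n1
  Y(R7) = 0.004566 S between n1,n2
  Y(R8) = 0.02762 S between n3,n0
  Y(R9) = 0.03135 S between n0,n1
  Y(R10) = 0.0001299 S between n3,n0
  Y(R11) = 0.05780 S between n2,n1
  Y(R12) = 0.001587 S between n2,n3
  Y(R13) = 0.0005076 S between n3,n1
  Y(R14) = 0.2151 S between n2,n1
  Y(R15) = 0.0005000 S between n2,n0
  Y(R16) = 0.4831 S between n2,n1
  Y(R17) = 0.03509 S between n1,n0
  Ip: injects 0.413 A into n3 (from n2)
Assemble and solve the 3×3 MNA system:
  V(n1)=-2.957  V(n2)=-3.235  V(n3)=13.40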